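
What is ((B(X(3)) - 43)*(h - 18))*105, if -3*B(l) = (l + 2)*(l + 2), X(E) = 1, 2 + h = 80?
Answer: -289800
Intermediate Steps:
h = 78 (h = -2 + 80 = 78)
B(l) = -(2 + l)²/3 (B(l) = -(l + 2)*(l + 2)/3 = -(2 + l)*(2 + l)/3 = -(2 + l)²/3)
((B(X(3)) - 43)*(h - 18))*105 = ((-(2 + 1)²/3 - 43)*(78 - 18))*105 = ((-⅓*3² - 43)*60)*105 = ((-⅓*9 - 43)*60)*105 = ((-3 - 43)*60)*105 = -46*60*105 = -2760*105 = -289800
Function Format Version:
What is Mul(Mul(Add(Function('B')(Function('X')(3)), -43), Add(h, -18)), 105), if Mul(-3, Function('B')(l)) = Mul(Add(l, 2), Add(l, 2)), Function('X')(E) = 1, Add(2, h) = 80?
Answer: -289800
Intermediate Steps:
h = 78 (h = Add(-2, 80) = 78)
Function('B')(l) = Mul(Rational(-1, 3), Pow(Add(2, l), 2)) (Function('B')(l) = Mul(Rational(-1, 3), Mul(Add(l, 2), Add(l, 2))) = Mul(Rational(-1, 3), Mul(Add(2, l), Add(2, l))) = Mul(Rational(-1, 3), Pow(Add(2, l), 2)))
Mul(Mul(Add(Function('B')(Function('X')(3)), -43), Add(h, -18)), 105) = Mul(Mul(Add(Mul(Rational(-1, 3), Pow(Add(2, 1), 2)), -43), Add(78, -18)), 105) = Mul(Mul(Add(Mul(Rational(-1, 3), Pow(3, 2)), -43), 60), 105) = Mul(Mul(Add(Mul(Rational(-1, 3), 9), -43), 60), 105) = Mul(Mul(Add(-3, -43), 60), 105) = Mul(Mul(-46, 60), 105) = Mul(-2760, 105) = -289800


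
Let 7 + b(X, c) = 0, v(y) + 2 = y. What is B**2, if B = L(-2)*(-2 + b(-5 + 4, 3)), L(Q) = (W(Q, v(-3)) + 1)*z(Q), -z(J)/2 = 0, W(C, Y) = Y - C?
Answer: 0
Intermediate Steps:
v(y) = -2 + y
b(X, c) = -7 (b(X, c) = -7 + 0 = -7)
z(J) = 0 (z(J) = -2*0 = 0)
L(Q) = 0 (L(Q) = (((-2 - 3) - Q) + 1)*0 = ((-5 - Q) + 1)*0 = (-4 - Q)*0 = 0)
B = 0 (B = 0*(-2 - 7) = 0*(-9) = 0)
B**2 = 0**2 = 0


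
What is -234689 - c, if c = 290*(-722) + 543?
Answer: -25852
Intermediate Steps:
c = -208837 (c = -209380 + 543 = -208837)
-234689 - c = -234689 - 1*(-208837) = -234689 + 208837 = -25852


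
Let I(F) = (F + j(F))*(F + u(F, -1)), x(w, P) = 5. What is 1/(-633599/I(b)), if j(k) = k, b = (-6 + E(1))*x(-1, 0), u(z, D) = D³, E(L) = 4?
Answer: -220/633599 ≈ -0.00034722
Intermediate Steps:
b = -10 (b = (-6 + 4)*5 = -2*5 = -10)
I(F) = 2*F*(-1 + F) (I(F) = (F + F)*(F + (-1)³) = (2*F)*(F - 1) = (2*F)*(-1 + F) = 2*F*(-1 + F))
1/(-633599/I(b)) = 1/(-633599*(-1/(20*(-1 - 10)))) = 1/(-633599/(2*(-10)*(-11))) = 1/(-633599/220) = -220/633599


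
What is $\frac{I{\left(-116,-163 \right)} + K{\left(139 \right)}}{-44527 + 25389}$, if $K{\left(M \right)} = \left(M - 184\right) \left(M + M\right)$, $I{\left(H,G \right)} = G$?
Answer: $\frac{12673}{19138} \approx 0.66219$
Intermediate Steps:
$K{\left(M \right)} = 2 M \left(-184 + M\right)$ ($K{\left(M \right)} = \left(-184 + M\right) 2 M = 2 M \left(-184 + M\right)$)
$\frac{I{\left(-116,-163 \right)} + K{\left(139 \right)}}{-44527 + 25389} = \frac{-163 + 2 \cdot 139 \left(-184 + 139\right)}{-44527 + 25389} = \frac{-163 + 2 \cdot 139 \left(-45\right)}{-19138} = \left(-163 - 12510\right) \left(- \frac{1}{19138}\right) = \left(-12673\right) \left(- \frac{1}{19138}\right) = \frac{12673}{19138}$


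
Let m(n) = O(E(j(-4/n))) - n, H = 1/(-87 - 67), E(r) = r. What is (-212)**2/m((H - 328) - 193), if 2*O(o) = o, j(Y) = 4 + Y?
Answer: 555336603360/6462415037 ≈ 85.933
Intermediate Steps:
H = -1/154 (H = 1/(-154) = -1/154 ≈ -0.0064935)
O(o) = o/2
m(n) = 2 - n - 2/n (m(n) = (4 - 4/n)/2 - n = (2 - 2/n) - n = 2 - n - 2/n)
(-212)**2/m((H - 328) - 193) = (-212)**2/(2 - ((-1/154 - 328) - 193) - 2/((-1/154 - 328) - 193)) = 44944/(2 - (-50513/154 - 193) - 2/(-50513/154 - 193)) = 44944/(2 - 1*(-80235/154) - 2/(-80235/154)) = 44944/(2 + 80235/154 - 2*(-154/80235)) = 44944/(2 + 80235/154 + 308/80235) = 44944/(6462415037/12356190) = 44944*(12356190/6462415037) = 555336603360/6462415037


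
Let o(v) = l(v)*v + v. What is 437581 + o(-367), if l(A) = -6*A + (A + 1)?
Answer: -236598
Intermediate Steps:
l(A) = 1 - 5*A (l(A) = -6*A + (1 + A) = 1 - 5*A)
o(v) = v + v*(1 - 5*v) (o(v) = (1 - 5*v)*v + v = v*(1 - 5*v) + v = v + v*(1 - 5*v))
437581 + o(-367) = 437581 - 367*(2 - 5*(-367)) = 437581 - 367*(2 + 1835) = 437581 - 367*1837 = 437581 - 674179 = -236598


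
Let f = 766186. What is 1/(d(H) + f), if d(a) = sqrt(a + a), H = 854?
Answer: 383093/293520492444 - sqrt(427)/293520492444 ≈ 1.3051e-6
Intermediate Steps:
d(a) = sqrt(2)*sqrt(a) (d(a) = sqrt(2*a) = sqrt(2)*sqrt(a))
1/(d(H) + f) = 1/(sqrt(2)*sqrt(854) + 766186) = 1/(2*sqrt(427) + 766186) = 1/(766186 + 2*sqrt(427))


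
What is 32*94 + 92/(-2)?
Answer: 2962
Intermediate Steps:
32*94 + 92/(-2) = 3008 + 92*(-½) = 3008 - 46 = 2962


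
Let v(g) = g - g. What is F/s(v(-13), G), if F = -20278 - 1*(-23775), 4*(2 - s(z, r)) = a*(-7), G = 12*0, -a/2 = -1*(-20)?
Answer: -3497/68 ≈ -51.426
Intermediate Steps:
v(g) = 0
a = -40 (a = -(-2)*(-20) = -2*20 = -40)
G = 0
s(z, r) = -68 (s(z, r) = 2 - (-10)*(-7) = 2 - ¼*280 = 2 - 70 = -68)
F = 3497 (F = -20278 + 23775 = 3497)
F/s(v(-13), G) = 3497/(-68) = 3497*(-1/68) = -3497/68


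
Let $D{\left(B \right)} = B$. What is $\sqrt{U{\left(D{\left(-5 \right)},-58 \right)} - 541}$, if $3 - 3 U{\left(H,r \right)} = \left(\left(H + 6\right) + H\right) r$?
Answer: $\frac{2 i \sqrt{1389}}{3} \approx 24.846 i$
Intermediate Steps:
$U{\left(H,r \right)} = 1 - \frac{r \left(6 + 2 H\right)}{3}$ ($U{\left(H,r \right)} = 1 - \frac{\left(\left(H + 6\right) + H\right) r}{3} = 1 - \frac{\left(\left(6 + H\right) + H\right) r}{3} = 1 - \frac{\left(6 + 2 H\right) r}{3} = 1 - \frac{r \left(6 + 2 H\right)}{3}$)
$\sqrt{U{\left(D{\left(-5 \right)},-58 \right)} - 541} = \sqrt{\left(1 - -116 - \left(- \frac{10}{3}\right) \left(-58\right)\right) - 541} = \sqrt{\left(1 + 116 - \frac{580}{3}\right) - 541} = \sqrt{- \frac{229}{3} - 541} = \sqrt{- \frac{1852}{3}} = \frac{2 i \sqrt{1389}}{3}$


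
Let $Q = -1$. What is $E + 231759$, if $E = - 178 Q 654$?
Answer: $348171$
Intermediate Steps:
$E = 116412$ ($E = - 178 \left(\left(-1\right) 654\right) = \left(-178\right) \left(-654\right) = 116412$)
$E + 231759 = 116412 + 231759 = 348171$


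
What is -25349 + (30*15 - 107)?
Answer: -25006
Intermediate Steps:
-25349 + (30*15 - 107) = -25349 + (450 - 107) = -25349 + 343 = -25006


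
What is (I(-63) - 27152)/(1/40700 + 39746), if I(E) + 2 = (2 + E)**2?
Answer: -953723100/1617662201 ≈ -0.58957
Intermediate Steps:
I(E) = -2 + (2 + E)**2
(I(-63) - 27152)/(1/40700 + 39746) = ((-2 + (2 - 63)**2) - 27152)/(1/40700 + 39746) = ((-2 + (-61)**2) - 27152)/(1/40700 + 39746) = ((-2 + 3721) - 27152)/(1617662201/40700) = (3719 - 27152)*(40700/1617662201) = -23433*40700/1617662201 = -953723100/1617662201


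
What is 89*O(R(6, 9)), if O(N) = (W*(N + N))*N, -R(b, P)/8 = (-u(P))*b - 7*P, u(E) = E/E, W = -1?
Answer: -54237312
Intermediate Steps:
u(E) = 1
R(b, P) = 8*b + 56*P (R(b, P) = -8*((-1*1)*b - 7*P) = -8*(-b - 7*P) = 8*b + 56*P)
O(N) = -2*N² (O(N) = (-(N + N))*N = (-2*N)*N = -2*N²)
89*O(R(6, 9)) = 89*(-2*(8*6 + 56*9)²) = 89*(-2*(48 + 504)²) = 89*(-2*552²) = 89*(-2*304704) = 89*(-609408) = -54237312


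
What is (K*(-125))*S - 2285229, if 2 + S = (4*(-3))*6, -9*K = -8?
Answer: -20493061/9 ≈ -2.2770e+6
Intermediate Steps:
K = 8/9 (K = -1/9*(-8) = 8/9 ≈ 0.88889)
S = -74 (S = -2 + (4*(-3))*6 = -2 - 12*6 = -2 - 72 = -74)
(K*(-125))*S - 2285229 = ((8/9)*(-125))*(-74) - 2285229 = -1000/9*(-74) - 2285229 = 74000/9 - 2285229 = -20493061/9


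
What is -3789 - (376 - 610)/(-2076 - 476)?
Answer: -4834881/1276 ≈ -3789.1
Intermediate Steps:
-3789 - (376 - 610)/(-2076 - 476) = -3789 - (-234)/(-2552) = -3789 - (-234)*(-1)/2552 = -3789 - 1*117/1276 = -3789 - 117/1276 = -4834881/1276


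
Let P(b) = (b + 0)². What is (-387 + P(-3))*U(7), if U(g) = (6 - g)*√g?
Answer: 378*√7 ≈ 1000.1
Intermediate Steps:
U(g) = √g*(6 - g)
P(b) = b²
(-387 + P(-3))*U(7) = (-387 + (-3)²)*(√7*(6 - 1*7)) = (-387 + 9)*(√7*(6 - 7)) = -378*√7*(-1) = -(-378)*√7 = 378*√7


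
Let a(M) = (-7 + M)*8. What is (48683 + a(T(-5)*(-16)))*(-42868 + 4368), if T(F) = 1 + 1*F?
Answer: -1891851500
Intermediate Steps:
T(F) = 1 + F
a(M) = -56 + 8*M
(48683 + a(T(-5)*(-16)))*(-42868 + 4368) = (48683 + (-56 + 8*((1 - 5)*(-16))))*(-42868 + 4368) = (48683 + (-56 + 8*(-4*(-16))))*(-38500) = (48683 + (-56 + 8*64))*(-38500) = (48683 + (-56 + 512))*(-38500) = (48683 + 456)*(-38500) = 49139*(-38500) = -1891851500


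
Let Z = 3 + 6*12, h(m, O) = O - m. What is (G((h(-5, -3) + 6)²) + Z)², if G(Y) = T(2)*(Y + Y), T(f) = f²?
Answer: 344569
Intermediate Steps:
G(Y) = 8*Y (G(Y) = 2²*(Y + Y) = 4*(2*Y) = 8*Y)
Z = 75 (Z = 3 + 72 = 75)
(G((h(-5, -3) + 6)²) + Z)² = (8*((-3 - 1*(-5)) + 6)² + 75)² = (8*((-3 + 5) + 6)² + 75)² = (8*(2 + 6)² + 75)² = (8*8² + 75)² = (8*64 + 75)² = (512 + 75)² = 587² = 344569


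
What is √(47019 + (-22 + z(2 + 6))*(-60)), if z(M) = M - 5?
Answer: 3*√5351 ≈ 219.45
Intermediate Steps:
z(M) = -5 + M
√(47019 + (-22 + z(2 + 6))*(-60)) = √(47019 + (-22 + (-5 + (2 + 6)))*(-60)) = √(47019 + (-22 + (-5 + 8))*(-60)) = √(47019 + (-22 + 3)*(-60)) = √(47019 - 19*(-60)) = √(47019 + 1140) = √48159 = 3*√5351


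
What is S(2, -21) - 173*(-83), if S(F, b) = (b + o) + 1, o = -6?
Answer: 14333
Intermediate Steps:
S(F, b) = -5 + b (S(F, b) = (b - 6) + 1 = (-6 + b) + 1 = -5 + b)
S(2, -21) - 173*(-83) = (-5 - 21) - 173*(-83) = -26 + 14359 = 14333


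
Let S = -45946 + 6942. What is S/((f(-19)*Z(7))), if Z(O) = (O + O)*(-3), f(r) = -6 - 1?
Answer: -398/3 ≈ -132.67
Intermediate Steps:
f(r) = -7
Z(O) = -6*O (Z(O) = (2*O)*(-3) = -6*O)
S = -39004
S/((f(-19)*Z(7))) = -39004/((-(-42)*7)) = -39004/((-7*(-42))) = -39004/294 = -39004*1/294 = -398/3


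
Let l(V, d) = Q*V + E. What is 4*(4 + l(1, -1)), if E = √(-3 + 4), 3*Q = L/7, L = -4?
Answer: 404/21 ≈ 19.238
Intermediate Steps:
Q = -4/21 (Q = (-4/7)/3 = (-4*⅐)/3 = (⅓)*(-4/7) = -4/21 ≈ -0.19048)
E = 1 (E = √1 = 1)
l(V, d) = 1 - 4*V/21 (l(V, d) = -4*V/21 + 1 = 1 - 4*V/21)
4*(4 + l(1, -1)) = 4*(4 + (1 - 4/21*1)) = 4*(4 + (1 - 4/21)) = 4*(4 + 17/21) = 4*(101/21) = 404/21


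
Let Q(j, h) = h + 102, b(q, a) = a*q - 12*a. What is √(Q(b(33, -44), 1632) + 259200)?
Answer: √260934 ≈ 510.82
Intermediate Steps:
b(q, a) = -12*a + a*q
Q(j, h) = 102 + h
√(Q(b(33, -44), 1632) + 259200) = √((102 + 1632) + 259200) = √(1734 + 259200) = √260934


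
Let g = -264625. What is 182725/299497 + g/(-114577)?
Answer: 100190475950/34315467769 ≈ 2.9197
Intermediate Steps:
182725/299497 + g/(-114577) = 182725/299497 - 264625/(-114577) = 182725*(1/299497) - 264625*(-1/114577) = 182725/299497 + 264625/114577 = 100190475950/34315467769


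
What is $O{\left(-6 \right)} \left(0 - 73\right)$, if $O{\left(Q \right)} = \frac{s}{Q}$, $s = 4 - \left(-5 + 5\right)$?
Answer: $\frac{146}{3} \approx 48.667$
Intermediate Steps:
$s = 4$ ($s = 4 - 0 = 4 + 0 = 4$)
$O{\left(Q \right)} = \frac{4}{Q}$
$O{\left(-6 \right)} \left(0 - 73\right) = \frac{4}{-6} \left(0 - 73\right) = 4 \left(- \frac{1}{6}\right) \left(-73\right) = \left(- \frac{2}{3}\right) \left(-73\right) = \frac{146}{3}$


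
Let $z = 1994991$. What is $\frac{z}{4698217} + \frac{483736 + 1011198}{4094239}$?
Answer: $\frac{15191494289527}{19235623271863} \approx 0.78976$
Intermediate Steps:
$\frac{z}{4698217} + \frac{483736 + 1011198}{4094239} = \frac{1994991}{4698217} + \frac{483736 + 1011198}{4094239} = 1994991 \cdot \frac{1}{4698217} + 1494934 \cdot \frac{1}{4094239} = \frac{1994991}{4698217} + \frac{1494934}{4094239} = \frac{15191494289527}{19235623271863}$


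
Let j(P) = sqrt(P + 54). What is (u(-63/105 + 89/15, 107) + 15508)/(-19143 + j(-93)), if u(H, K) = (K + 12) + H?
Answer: -99749919/122151496 - 46897*I*sqrt(39)/1099363464 ≈ -0.81661 - 0.0002664*I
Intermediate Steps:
j(P) = sqrt(54 + P)
u(H, K) = 12 + H + K (u(H, K) = (12 + K) + H = 12 + H + K)
(u(-63/105 + 89/15, 107) + 15508)/(-19143 + j(-93)) = ((12 + (-63/105 + 89/15) + 107) + 15508)/(-19143 + sqrt(54 - 93)) = ((12 + (-63*1/105 + 89*(1/15)) + 107) + 15508)/(-19143 + sqrt(-39)) = ((12 + (-3/5 + 89/15) + 107) + 15508)/(-19143 + I*sqrt(39)) = ((12 + 16/3 + 107) + 15508)/(-19143 + I*sqrt(39)) = (373/3 + 15508)/(-19143 + I*sqrt(39)) = 46897/(3*(-19143 + I*sqrt(39)))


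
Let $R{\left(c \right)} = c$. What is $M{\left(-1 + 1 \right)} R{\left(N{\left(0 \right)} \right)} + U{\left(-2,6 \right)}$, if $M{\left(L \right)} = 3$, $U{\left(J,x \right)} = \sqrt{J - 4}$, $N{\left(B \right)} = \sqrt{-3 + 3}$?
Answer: $i \sqrt{6} \approx 2.4495 i$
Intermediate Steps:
$N{\left(B \right)} = 0$ ($N{\left(B \right)} = \sqrt{0} = 0$)
$U{\left(J,x \right)} = \sqrt{-4 + J}$
$M{\left(-1 + 1 \right)} R{\left(N{\left(0 \right)} \right)} + U{\left(-2,6 \right)} = 3 \cdot 0 + \sqrt{-4 - 2} = 0 + \sqrt{-6} = 0 + i \sqrt{6} = i \sqrt{6}$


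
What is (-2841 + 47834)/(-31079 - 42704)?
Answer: -44993/73783 ≈ -0.60980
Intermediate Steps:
(-2841 + 47834)/(-31079 - 42704) = 44993/(-73783) = 44993*(-1/73783) = -44993/73783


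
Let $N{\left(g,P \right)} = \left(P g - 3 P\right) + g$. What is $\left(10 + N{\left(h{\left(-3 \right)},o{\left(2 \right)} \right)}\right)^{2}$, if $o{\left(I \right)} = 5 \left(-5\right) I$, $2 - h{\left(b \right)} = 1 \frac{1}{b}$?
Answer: $\frac{18769}{9} \approx 2085.4$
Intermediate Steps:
$h{\left(b \right)} = 2 - \frac{1}{b}$ ($h{\left(b \right)} = 2 - 1 \frac{1}{b} = 2 - \frac{1}{b}$)
$o{\left(I \right)} = - 25 I$
$N{\left(g,P \right)} = g - 3 P + P g$ ($N{\left(g,P \right)} = \left(- 3 P + P g\right) + g = g - 3 P + P g$)
$\left(10 + N{\left(h{\left(-3 \right)},o{\left(2 \right)} \right)}\right)^{2} = \left(10 + \left(\left(2 - \frac{1}{-3}\right) - 3 \left(\left(-25\right) 2\right) + \left(-25\right) 2 \left(2 - \frac{1}{-3}\right)\right)\right)^{2} = \left(10 - \left(- \frac{457}{3} + 50 \left(2 - - \frac{1}{3}\right)\right)\right)^{2} = \left(10 + \left(\left(2 + \frac{1}{3}\right) + 150 - 50 \left(2 + \frac{1}{3}\right)\right)\right)^{2} = \left(10 + \left(\frac{7}{3} + 150 - \frac{350}{3}\right)\right)^{2} = \left(10 + \frac{107}{3}\right)^{2} = \left(\frac{137}{3}\right)^{2} = \frac{18769}{9}$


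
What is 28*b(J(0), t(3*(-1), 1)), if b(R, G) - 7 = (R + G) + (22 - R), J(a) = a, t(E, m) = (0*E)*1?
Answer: 812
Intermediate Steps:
t(E, m) = 0 (t(E, m) = 0*1 = 0)
b(R, G) = 29 + G (b(R, G) = 7 + ((R + G) + (22 - R)) = 7 + ((G + R) + (22 - R)) = 7 + (22 + G) = 29 + G)
28*b(J(0), t(3*(-1), 1)) = 28*(29 + 0) = 28*29 = 812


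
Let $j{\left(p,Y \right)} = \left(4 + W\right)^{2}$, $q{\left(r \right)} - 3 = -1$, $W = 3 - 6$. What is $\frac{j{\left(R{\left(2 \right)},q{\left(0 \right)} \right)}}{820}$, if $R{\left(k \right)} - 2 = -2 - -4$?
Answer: $\frac{1}{820} \approx 0.0012195$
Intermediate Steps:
$R{\left(k \right)} = 4$ ($R{\left(k \right)} = 2 - -2 = 2 + \left(-2 + 4\right) = 2 + 2 = 4$)
$W = -3$ ($W = 3 - 6 = -3$)
$q{\left(r \right)} = 2$ ($q{\left(r \right)} = 3 - 1 = 2$)
$j{\left(p,Y \right)} = 1$ ($j{\left(p,Y \right)} = \left(4 - 3\right)^{2} = 1^{2} = 1$)
$\frac{j{\left(R{\left(2 \right)},q{\left(0 \right)} \right)}}{820} = 1 \cdot \frac{1}{820} = \frac{1}{820}$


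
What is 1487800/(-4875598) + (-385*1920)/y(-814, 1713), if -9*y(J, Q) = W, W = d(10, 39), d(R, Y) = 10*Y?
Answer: 74390620/4361 ≈ 17058.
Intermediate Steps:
W = 390 (W = 10*39 = 390)
y(J, Q) = -130/3 (y(J, Q) = -⅑*390 = -130/3)
1487800/(-4875598) + (-385*1920)/y(-814, 1713) = 1487800/(-4875598) + (-385*1920)/(-130/3) = 1487800*(-1/4875598) - 739200*(-3/130) = -17300/56693 + 221760/13 = 74390620/4361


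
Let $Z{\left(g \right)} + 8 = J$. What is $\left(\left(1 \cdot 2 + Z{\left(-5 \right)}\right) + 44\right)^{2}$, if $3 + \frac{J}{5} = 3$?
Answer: $1444$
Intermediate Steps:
$J = 0$ ($J = -15 + 5 \cdot 3 = -15 + 15 = 0$)
$Z{\left(g \right)} = -8$ ($Z{\left(g \right)} = -8 + 0 = -8$)
$\left(\left(1 \cdot 2 + Z{\left(-5 \right)}\right) + 44\right)^{2} = \left(\left(1 \cdot 2 - 8\right) + 44\right)^{2} = \left(\left(2 - 8\right) + 44\right)^{2} = \left(-6 + 44\right)^{2} = 38^{2} = 1444$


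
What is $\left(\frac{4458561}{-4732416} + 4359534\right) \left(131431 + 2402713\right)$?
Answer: $\frac{68075832144092039}{6162} \approx 1.1048 \cdot 10^{13}$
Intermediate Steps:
$\left(\frac{4458561}{-4732416} + 4359534\right) \left(131431 + 2402713\right) = \left(4458561 \left(- \frac{1}{4732416}\right) + 4359534\right) 2534144 = \left(- \frac{1486187}{1577472} + 4359534\right) 2534144 = \frac{6877041331861}{1577472} \cdot 2534144 = \frac{68075832144092039}{6162}$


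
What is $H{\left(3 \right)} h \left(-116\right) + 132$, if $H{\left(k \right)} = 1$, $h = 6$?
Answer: $-564$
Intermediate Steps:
$H{\left(3 \right)} h \left(-116\right) + 132 = 1 \cdot 6 \left(-116\right) + 132 = 6 \left(-116\right) + 132 = -696 + 132 = -564$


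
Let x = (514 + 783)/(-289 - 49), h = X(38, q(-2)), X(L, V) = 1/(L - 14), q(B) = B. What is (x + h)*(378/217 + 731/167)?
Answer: -487698205/20997912 ≈ -23.226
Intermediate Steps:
X(L, V) = 1/(-14 + L)
h = 1/24 (h = 1/(-14 + 38) = 1/24 ≈ 0.041667)
x = -1297/338 (x = 1297/(-338) = 1297*(-1/338) = -1297/338 ≈ -3.8373)
(x + h)*(378/217 + 731/167) = (-1297/338 + 1/24)*(378/217 + 731/167) = -15395*(378*(1/217) + 731*(1/167))/4056 = -15395*(54/31 + 731/167)/4056 = -15395/4056*31679/5177 = -487698205/20997912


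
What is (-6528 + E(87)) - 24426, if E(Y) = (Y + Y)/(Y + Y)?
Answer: -30953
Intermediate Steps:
E(Y) = 1 (E(Y) = (2*Y)/((2*Y)) = (2*Y)*(1/(2*Y)) = 1)
(-6528 + E(87)) - 24426 = (-6528 + 1) - 24426 = -6527 - 24426 = -30953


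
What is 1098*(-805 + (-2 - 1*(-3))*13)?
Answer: -869616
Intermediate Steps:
1098*(-805 + (-2 - 1*(-3))*13) = 1098*(-805 + (-2 + 3)*13) = 1098*(-805 + 1*13) = 1098*(-805 + 13) = 1098*(-792) = -869616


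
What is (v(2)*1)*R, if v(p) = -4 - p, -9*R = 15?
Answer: 10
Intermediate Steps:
R = -5/3 (R = -⅑*15 = -5/3 ≈ -1.6667)
(v(2)*1)*R = ((-4 - 1*2)*1)*(-5/3) = ((-4 - 2)*1)*(-5/3) = -6*1*(-5/3) = -6*(-5/3) = 10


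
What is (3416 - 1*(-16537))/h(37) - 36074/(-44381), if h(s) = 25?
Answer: 886435943/1109525 ≈ 798.93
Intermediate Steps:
(3416 - 1*(-16537))/h(37) - 36074/(-44381) = (3416 - 1*(-16537))/25 - 36074/(-44381) = (3416 + 16537)*(1/25) - 36074*(-1/44381) = 19953*(1/25) + 36074/44381 = 19953/25 + 36074/44381 = 886435943/1109525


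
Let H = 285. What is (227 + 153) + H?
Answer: 665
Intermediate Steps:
(227 + 153) + H = (227 + 153) + 285 = 380 + 285 = 665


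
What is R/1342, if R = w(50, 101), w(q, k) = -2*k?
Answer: -101/671 ≈ -0.15052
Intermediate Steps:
R = -202 (R = -2*101 = -202)
R/1342 = -202/1342 = -202*1/1342 = -101/671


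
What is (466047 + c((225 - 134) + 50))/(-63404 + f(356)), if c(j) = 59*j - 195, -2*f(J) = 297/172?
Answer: -163114824/21811273 ≈ -7.4785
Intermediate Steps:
f(J) = -297/344 (f(J) = -297/(2*172) = -½*297/172 = -297/344)
c(j) = -195 + 59*j
(466047 + c((225 - 134) + 50))/(-63404 + f(356)) = (466047 + (-195 + 59*((225 - 134) + 50)))/(-63404 - 297/344) = (466047 + (-195 + 59*(91 + 50)))/(-21811273/344) = (466047 + (-195 + 59*141))*(-344/21811273) = (466047 + (-195 + 8319))*(-344/21811273) = (466047 + 8124)*(-344/21811273) = 474171*(-344/21811273) = -163114824/21811273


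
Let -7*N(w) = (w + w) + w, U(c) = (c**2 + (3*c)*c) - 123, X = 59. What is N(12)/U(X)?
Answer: -36/96607 ≈ -0.00037264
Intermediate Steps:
U(c) = -123 + 4*c**2 (U(c) = (c**2 + 3*c**2) - 123 = 4*c**2 - 123 = -123 + 4*c**2)
N(w) = -3*w/7 (N(w) = -((w + w) + w)/7 = -(2*w + w)/7 = -3*w/7)
N(12)/U(X) = (-3/7*12)/(-123 + 4*59**2) = -36/(7*(-123 + 4*3481)) = -36/(7*(-123 + 13924)) = -36/7/13801 = -36/7*1/13801 = -36/96607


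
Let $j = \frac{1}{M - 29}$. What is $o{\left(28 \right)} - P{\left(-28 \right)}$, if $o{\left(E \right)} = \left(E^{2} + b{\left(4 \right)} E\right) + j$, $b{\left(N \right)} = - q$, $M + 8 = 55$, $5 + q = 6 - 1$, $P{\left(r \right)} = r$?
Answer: $\frac{14617}{18} \approx 812.06$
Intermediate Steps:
$q = 0$ ($q = -5 + \left(6 - 1\right) = -5 + 5 = 0$)
$M = 47$ ($M = -8 + 55 = 47$)
$j = \frac{1}{18}$ ($j = \frac{1}{47 - 29} = \frac{1}{18} \approx 0.055556$)
$b{\left(N \right)} = 0$ ($b{\left(N \right)} = \left(-1\right) 0 = 0$)
$o{\left(E \right)} = \frac{1}{18} + E^{2}$ ($o{\left(E \right)} = \left(E^{2} + 0 E\right) + \frac{1}{18} = \left(E^{2} + 0\right) + \frac{1}{18} = E^{2} + \frac{1}{18} = \frac{1}{18} + E^{2}$)
$o{\left(28 \right)} - P{\left(-28 \right)} = \left(\frac{1}{18} + 28^{2}\right) - -28 = \left(\frac{1}{18} + 784\right) + 28 = \frac{14113}{18} + 28 = \frac{14617}{18}$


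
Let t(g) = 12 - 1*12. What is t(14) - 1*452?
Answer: -452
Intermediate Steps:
t(g) = 0 (t(g) = 12 - 12 = 0)
t(14) - 1*452 = 0 - 1*452 = 0 - 452 = -452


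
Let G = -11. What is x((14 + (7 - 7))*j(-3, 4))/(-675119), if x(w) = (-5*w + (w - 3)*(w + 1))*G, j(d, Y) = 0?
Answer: -33/675119 ≈ -4.8880e-5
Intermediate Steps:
x(w) = 55*w - 11*(1 + w)*(-3 + w) (x(w) = (-5*w + (w - 3)*(w + 1))*(-11) = (-5*w + (-3 + w)*(1 + w))*(-11) = (-5*w + (1 + w)*(-3 + w))*(-11) = 55*w - 11*(1 + w)*(-3 + w))
x((14 + (7 - 7))*j(-3, 4))/(-675119) = (33 - 11*((14 + (7 - 7))*0)**2 + 77*((14 + (7 - 7))*0))/(-675119) = (33 - 11*((14 + 0)*0)**2 + 77*((14 + 0)*0))*(-1/675119) = (33 - 11*(14*0)**2 + 77*(14*0))*(-1/675119) = (33 - 11*0**2 + 77*0)*(-1/675119) = (33 - 11*0 + 0)*(-1/675119) = (33 + 0 + 0)*(-1/675119) = 33*(-1/675119) = -33/675119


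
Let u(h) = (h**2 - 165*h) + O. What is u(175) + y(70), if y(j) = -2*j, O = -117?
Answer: 1493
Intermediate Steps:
u(h) = -117 + h**2 - 165*h (u(h) = (h**2 - 165*h) - 117 = -117 + h**2 - 165*h)
u(175) + y(70) = (-117 + 175**2 - 165*175) - 2*70 = (-117 + 30625 - 28875) - 140 = 1633 - 140 = 1493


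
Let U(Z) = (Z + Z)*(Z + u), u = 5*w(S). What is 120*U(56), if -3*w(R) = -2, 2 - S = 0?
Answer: 797440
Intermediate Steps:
S = 2 (S = 2 - 1*0 = 2 + 0 = 2)
w(R) = ⅔ (w(R) = -⅓*(-2) = ⅔)
u = 10/3 (u = 5*(⅔) = 10/3 ≈ 3.3333)
U(Z) = 2*Z*(10/3 + Z) (U(Z) = (Z + Z)*(Z + 10/3) = (2*Z)*(10/3 + Z) = 2*Z*(10/3 + Z))
120*U(56) = 120*((⅔)*56*(10 + 3*56)) = 120*((⅔)*56*(10 + 168)) = 120*((⅔)*56*178) = 120*(19936/3) = 797440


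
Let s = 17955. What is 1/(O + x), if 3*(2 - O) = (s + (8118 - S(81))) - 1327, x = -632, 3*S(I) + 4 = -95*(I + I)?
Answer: -9/95302 ≈ -9.4437e-5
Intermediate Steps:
S(I) = -4/3 - 190*I/3 (S(I) = -4/3 + (-95*(I + I))/3 = -4/3 + (-190*I)/3 = -4/3 - 190*I/3)
O = -89614/9 (O = 2 - ((17955 + (8118 - (-4/3 - 190/3*81))) - 1327)/3 = 2 - ((17955 + (8118 - (-4/3 - 5130))) - 1327)/3 = 2 - ((17955 + (8118 - 1*(-15394/3))) - 1327)/3 = 2 - ((17955 + (8118 + 15394/3)) - 1327)/3 = 2 - ((17955 + 39748/3) - 1327)/3 = 2 - (93613/3 - 1327)/3 = 2 - ⅓*89632/3 = 2 - 89632/9 = -89614/9 ≈ -9957.1)
1/(O + x) = 1/(-89614/9 - 632) = 1/(-95302/9) = -9/95302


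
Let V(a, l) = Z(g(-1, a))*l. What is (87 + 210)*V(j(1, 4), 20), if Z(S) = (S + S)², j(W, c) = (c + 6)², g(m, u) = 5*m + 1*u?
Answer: 214434000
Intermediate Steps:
g(m, u) = u + 5*m (g(m, u) = 5*m + u = u + 5*m)
j(W, c) = (6 + c)²
Z(S) = 4*S² (Z(S) = (2*S)² = 4*S²)
V(a, l) = 4*l*(-5 + a)² (V(a, l) = (4*(a + 5*(-1))²)*l = (4*(a - 5)²)*l = (4*(-5 + a)²)*l = 4*l*(-5 + a)²)
(87 + 210)*V(j(1, 4), 20) = (87 + 210)*(4*20*(-5 + (6 + 4)²)²) = 297*(4*20*(-5 + 10²)²) = 297*(4*20*(-5 + 100)²) = 297*(4*20*95²) = 297*(4*20*9025) = 297*722000 = 214434000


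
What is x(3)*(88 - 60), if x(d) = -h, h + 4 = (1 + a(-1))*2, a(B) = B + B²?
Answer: 56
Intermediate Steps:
h = -2 (h = -4 + (1 - (1 - 1))*2 = -4 + (1 - 1*0)*2 = -4 + (1 + 0)*2 = -4 + 1*2 = -4 + 2 = -2)
x(d) = 2 (x(d) = -1*(-2) = 2)
x(3)*(88 - 60) = 2*(88 - 60) = 2*28 = 56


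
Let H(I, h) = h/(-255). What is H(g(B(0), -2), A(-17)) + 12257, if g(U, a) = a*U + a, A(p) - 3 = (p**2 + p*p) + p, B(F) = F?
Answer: 1041657/85 ≈ 12255.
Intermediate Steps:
A(p) = 3 + p + 2*p**2 (A(p) = 3 + ((p**2 + p*p) + p) = 3 + ((p**2 + p**2) + p) = 3 + (2*p**2 + p) = 3 + (p + 2*p**2) = 3 + p + 2*p**2)
g(U, a) = a + U*a (g(U, a) = U*a + a = a + U*a)
H(I, h) = -h/255 (H(I, h) = h*(-1/255) = -h/255)
H(g(B(0), -2), A(-17)) + 12257 = -(3 - 17 + 2*(-17)**2)/255 + 12257 = -(3 - 17 + 2*289)/255 + 12257 = -(3 - 17 + 578)/255 + 12257 = -1/255*564 + 12257 = -188/85 + 12257 = 1041657/85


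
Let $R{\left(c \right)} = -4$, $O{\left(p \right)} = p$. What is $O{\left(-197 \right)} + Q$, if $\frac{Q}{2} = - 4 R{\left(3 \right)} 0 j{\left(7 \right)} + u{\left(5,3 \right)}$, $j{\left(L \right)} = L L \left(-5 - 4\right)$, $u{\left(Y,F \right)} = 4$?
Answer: $-189$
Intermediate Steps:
$j{\left(L \right)} = - 9 L^{2}$ ($j{\left(L \right)} = L L \left(-9\right) = L \left(- 9 L\right) = - 9 L^{2}$)
$Q = 8$ ($Q = 2 \left(\left(-4\right) \left(-4\right) 0 \left(- 9 \cdot 7^{2}\right) + 4\right) = 2 \left(16 \cdot 0 \left(\left(-9\right) 49\right) + 4\right) = 2 \left(0 \left(-441\right) + 4\right) = 2 \left(0 + 4\right) = 2 \cdot 4 = 8$)
$O{\left(-197 \right)} + Q = -197 + 8 = -189$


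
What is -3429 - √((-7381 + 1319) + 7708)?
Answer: -3429 - √1646 ≈ -3469.6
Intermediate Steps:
-3429 - √((-7381 + 1319) + 7708) = -3429 - √(-6062 + 7708) = -3429 - √1646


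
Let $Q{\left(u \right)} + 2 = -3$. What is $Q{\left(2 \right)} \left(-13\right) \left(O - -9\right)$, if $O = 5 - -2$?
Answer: $1040$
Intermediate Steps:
$O = 7$ ($O = 5 + 2 = 7$)
$Q{\left(u \right)} = -5$ ($Q{\left(u \right)} = -2 - 3 = -5$)
$Q{\left(2 \right)} \left(-13\right) \left(O - -9\right) = \left(-5\right) \left(-13\right) \left(7 - -9\right) = 65 \left(7 + 9\right) = 65 \cdot 16 = 1040$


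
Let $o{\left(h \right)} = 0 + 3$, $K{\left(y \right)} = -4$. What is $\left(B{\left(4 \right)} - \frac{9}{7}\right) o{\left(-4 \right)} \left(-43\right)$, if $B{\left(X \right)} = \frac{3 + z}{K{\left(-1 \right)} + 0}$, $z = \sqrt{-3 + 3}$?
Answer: $\frac{7353}{28} \approx 262.61$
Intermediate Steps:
$z = 0$ ($z = \sqrt{0} = 0$)
$o{\left(h \right)} = 3$
$B{\left(X \right)} = - \frac{3}{4}$ ($B{\left(X \right)} = \frac{3 + 0}{-4 + 0} = \frac{3}{-4} = 3 \left(- \frac{1}{4}\right) = - \frac{3}{4}$)
$\left(B{\left(4 \right)} - \frac{9}{7}\right) o{\left(-4 \right)} \left(-43\right) = \left(- \frac{3}{4} - \frac{9}{7}\right) 3 \left(-43\right) = \left(- \frac{57}{28}\right) 3 \left(-43\right) = \left(- \frac{171}{28}\right) \left(-43\right) = \frac{7353}{28}$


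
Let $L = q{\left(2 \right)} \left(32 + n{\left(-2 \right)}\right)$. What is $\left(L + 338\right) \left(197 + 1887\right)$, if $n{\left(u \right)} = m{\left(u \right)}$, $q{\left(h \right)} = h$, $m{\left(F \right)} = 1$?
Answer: $841936$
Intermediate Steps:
$n{\left(u \right)} = 1$
$L = 66$ ($L = 2 \left(32 + 1\right) = 2 \cdot 33 = 66$)
$\left(L + 338\right) \left(197 + 1887\right) = \left(66 + 338\right) \left(197 + 1887\right) = 404 \cdot 2084 = 841936$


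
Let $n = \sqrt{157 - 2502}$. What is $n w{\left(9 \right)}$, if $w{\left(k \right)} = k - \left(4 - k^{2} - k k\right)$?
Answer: $167 i \sqrt{2345} \approx 8087.0 i$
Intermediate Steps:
$n = i \sqrt{2345}$ ($n = \sqrt{-2345} = i \sqrt{2345} \approx 48.425 i$)
$w{\left(k \right)} = -4 + k + 2 k^{2}$ ($w{\left(k \right)} = k + \left(\left(k^{2} + k^{2}\right) - 4\right) = k + \left(2 k^{2} - 4\right) = k + \left(-4 + 2 k^{2}\right) = -4 + k + 2 k^{2}$)
$n w{\left(9 \right)} = i \sqrt{2345} \left(-4 + 9 + 2 \cdot 9^{2}\right) = i \sqrt{2345} \left(-4 + 9 + 2 \cdot 81\right) = i \sqrt{2345} \left(-4 + 9 + 162\right) = i \sqrt{2345} \cdot 167 = 167 i \sqrt{2345}$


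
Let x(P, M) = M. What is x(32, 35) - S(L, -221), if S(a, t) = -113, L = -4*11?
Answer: 148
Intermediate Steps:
L = -44
x(32, 35) - S(L, -221) = 35 - 1*(-113) = 35 + 113 = 148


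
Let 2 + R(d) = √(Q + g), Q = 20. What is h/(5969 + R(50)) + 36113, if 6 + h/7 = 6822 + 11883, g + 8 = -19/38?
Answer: 2573174404577/71210155 - 130893*√46/71210155 ≈ 36135.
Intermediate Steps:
g = -17/2 (g = -8 - 19/38 = -8 - 19*1/38 = -8 - ½ = -17/2 ≈ -8.5000)
R(d) = -2 + √46/2 (R(d) = -2 + √(20 - 17/2) = -2 + √(23/2) = -2 + √46/2)
h = 130893 (h = -42 + 7*(6822 + 11883) = -42 + 7*18705 = -42 + 130935 = 130893)
h/(5969 + R(50)) + 36113 = 130893/(5969 + (-2 + √46/2)) + 36113 = 130893/(5967 + √46/2) + 36113 = 36113 + 130893/(5967 + √46/2)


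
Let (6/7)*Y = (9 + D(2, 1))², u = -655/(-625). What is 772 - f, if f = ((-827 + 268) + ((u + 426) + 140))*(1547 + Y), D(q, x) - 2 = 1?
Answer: -325758/25 ≈ -13030.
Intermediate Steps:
u = 131/125 (u = -655*(-1/625) = 131/125 ≈ 1.0480)
D(q, x) = 3 (D(q, x) = 2 + 1 = 3)
Y = 168 (Y = 7*(9 + 3)²/6 = (7/6)*12² = (7/6)*144 = 168)
f = 345058/25 (f = ((-827 + 268) + ((131/125 + 426) + 140))*(1547 + 168) = (-559 + (53381/125 + 140))*1715 = (-559 + 70881/125)*1715 = (1006/125)*1715 = 345058/25 ≈ 13802.)
772 - f = 772 - 1*345058/25 = 772 - 345058/25 = -325758/25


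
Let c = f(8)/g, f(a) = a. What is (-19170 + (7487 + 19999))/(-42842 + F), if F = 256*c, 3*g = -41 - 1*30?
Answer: -42174/217709 ≈ -0.19372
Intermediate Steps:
g = -71/3 (g = (-41 - 1*30)/3 = (-41 - 30)/3 = (1/3)*(-71) = -71/3 ≈ -23.667)
c = -24/71 (c = 8/(-71/3) = 8*(-3/71) = -24/71 ≈ -0.33803)
F = -6144/71 (F = 256*(-24/71) = -6144/71 ≈ -86.535)
(-19170 + (7487 + 19999))/(-42842 + F) = (-19170 + (7487 + 19999))/(-42842 - 6144/71) = (-19170 + 27486)/(-3047926/71) = 8316*(-71/3047926) = -42174/217709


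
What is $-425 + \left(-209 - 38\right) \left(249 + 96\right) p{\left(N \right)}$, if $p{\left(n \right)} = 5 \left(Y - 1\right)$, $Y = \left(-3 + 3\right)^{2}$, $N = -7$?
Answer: $425650$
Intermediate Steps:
$Y = 0$ ($Y = 0^{2} = 0$)
$p{\left(n \right)} = -5$ ($p{\left(n \right)} = 5 \left(0 - 1\right) = 5 \left(-1\right) = -5$)
$-425 + \left(-209 - 38\right) \left(249 + 96\right) p{\left(N \right)} = -425 + \left(-209 - 38\right) \left(249 + 96\right) \left(-5\right) = -425 + \left(-247\right) 345 \left(-5\right) = -425 - -426075 = -425 + 426075 = 425650$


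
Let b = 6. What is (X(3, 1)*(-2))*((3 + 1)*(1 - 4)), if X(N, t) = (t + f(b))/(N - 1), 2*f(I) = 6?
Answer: 48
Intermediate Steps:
f(I) = 3 (f(I) = (½)*6 = 3)
X(N, t) = (3 + t)/(-1 + N) (X(N, t) = (t + 3)/(N - 1) = (3 + t)/(-1 + N))
(X(3, 1)*(-2))*((3 + 1)*(1 - 4)) = (((3 + 1)/(-1 + 3))*(-2))*((3 + 1)*(1 - 4)) = ((4/2)*(-2))*(4*(-3)) = (((½)*4)*(-2))*(-12) = (2*(-2))*(-12) = -4*(-12) = 48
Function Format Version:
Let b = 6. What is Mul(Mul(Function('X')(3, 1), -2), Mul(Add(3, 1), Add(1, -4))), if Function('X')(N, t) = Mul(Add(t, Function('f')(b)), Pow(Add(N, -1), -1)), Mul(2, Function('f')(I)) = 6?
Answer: 48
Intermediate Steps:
Function('f')(I) = 3 (Function('f')(I) = Mul(Rational(1, 2), 6) = 3)
Function('X')(N, t) = Mul(Pow(Add(-1, N), -1), Add(3, t)) (Function('X')(N, t) = Mul(Add(t, 3), Pow(Add(N, -1), -1)) = Mul(Add(3, t), Pow(Add(-1, N), -1)) = Mul(Pow(Add(-1, N), -1), Add(3, t)))
Mul(Mul(Function('X')(3, 1), -2), Mul(Add(3, 1), Add(1, -4))) = Mul(Mul(Mul(Pow(Add(-1, 3), -1), Add(3, 1)), -2), Mul(Add(3, 1), Add(1, -4))) = Mul(Mul(Mul(Pow(2, -1), 4), -2), Mul(4, -3)) = Mul(Mul(Mul(Rational(1, 2), 4), -2), -12) = Mul(Mul(2, -2), -12) = Mul(-4, -12) = 48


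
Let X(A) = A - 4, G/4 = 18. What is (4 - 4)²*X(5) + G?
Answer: 72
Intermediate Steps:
G = 72 (G = 4*18 = 72)
X(A) = -4 + A
(4 - 4)²*X(5) + G = (4 - 4)²*(-4 + 5) + 72 = 0²*1 + 72 = 0*1 + 72 = 0 + 72 = 72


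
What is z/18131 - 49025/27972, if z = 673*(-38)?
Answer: -43357519/13707036 ≈ -3.1632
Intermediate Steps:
z = -25574
z/18131 - 49025/27972 = -25574/18131 - 49025/27972 = -25574*1/18131 - 49025*1/27972 = -25574/18131 - 1325/756 = -43357519/13707036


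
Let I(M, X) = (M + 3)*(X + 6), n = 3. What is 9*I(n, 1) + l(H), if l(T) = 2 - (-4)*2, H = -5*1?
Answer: 388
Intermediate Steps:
H = -5
l(T) = 10 (l(T) = 2 - 1*(-8) = 2 + 8 = 10)
I(M, X) = (3 + M)*(6 + X)
9*I(n, 1) + l(H) = 9*(18 + 3*1 + 6*3 + 3*1) + 10 = 9*(18 + 3 + 18 + 3) + 10 = 9*42 + 10 = 378 + 10 = 388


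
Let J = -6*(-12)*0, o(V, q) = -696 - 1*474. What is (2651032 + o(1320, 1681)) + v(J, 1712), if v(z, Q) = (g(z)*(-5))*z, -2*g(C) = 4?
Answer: 2649862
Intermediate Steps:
o(V, q) = -1170 (o(V, q) = -696 - 474 = -1170)
J = 0 (J = 72*0 = 0)
g(C) = -2 (g(C) = -½*4 = -2)
v(z, Q) = 10*z (v(z, Q) = (-2*(-5))*z = 10*z)
(2651032 + o(1320, 1681)) + v(J, 1712) = (2651032 - 1170) + 10*0 = 2649862 + 0 = 2649862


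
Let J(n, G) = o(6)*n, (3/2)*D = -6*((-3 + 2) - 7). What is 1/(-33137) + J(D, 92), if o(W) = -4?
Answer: -4241537/33137 ≈ -128.00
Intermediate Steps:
D = 32 (D = 2*(-6*((-3 + 2) - 7))/3 = 2*(-6*(-1 - 7))/3 = 2*(-6*(-8))/3 = (2/3)*48 = 32)
J(n, G) = -4*n
1/(-33137) + J(D, 92) = 1/(-33137) - 4*32 = -1/33137 - 128 = -4241537/33137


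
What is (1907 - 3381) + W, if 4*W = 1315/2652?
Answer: -15634877/10608 ≈ -1473.9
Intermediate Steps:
W = 1315/10608 (W = (1315/2652)/4 = (1315*(1/2652))/4 = (1/4)*(1315/2652) = 1315/10608 ≈ 0.12396)
(1907 - 3381) + W = (1907 - 3381) + 1315/10608 = -1474 + 1315/10608 = -15634877/10608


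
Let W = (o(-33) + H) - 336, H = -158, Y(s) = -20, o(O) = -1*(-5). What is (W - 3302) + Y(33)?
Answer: -3811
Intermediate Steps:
o(O) = 5
W = -489 (W = (5 - 158) - 336 = -153 - 336 = -489)
(W - 3302) + Y(33) = (-489 - 3302) - 20 = -3791 - 20 = -3811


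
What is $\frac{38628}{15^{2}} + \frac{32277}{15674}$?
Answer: $\frac{68079733}{391850} \approx 173.74$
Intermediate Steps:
$\frac{38628}{15^{2}} + \frac{32277}{15674} = \frac{38628}{225} + 32277 \cdot \frac{1}{15674} = 38628 \cdot \frac{1}{225} + \frac{32277}{15674} = \frac{4292}{25} + \frac{32277}{15674} = \frac{68079733}{391850}$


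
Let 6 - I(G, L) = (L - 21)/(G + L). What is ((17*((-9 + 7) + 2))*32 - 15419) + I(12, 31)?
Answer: -662769/43 ≈ -15413.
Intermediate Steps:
I(G, L) = 6 - (-21 + L)/(G + L) (I(G, L) = 6 - (L - 21)/(G + L) = 6 - (-21 + L)/(G + L))
((17*((-9 + 7) + 2))*32 - 15419) + I(12, 31) = ((17*((-9 + 7) + 2))*32 - 15419) + (21 + 5*31 + 6*12)/(12 + 31) = ((17*(-2 + 2))*32 - 15419) + (21 + 155 + 72)/43 = ((17*0)*32 - 15419) + (1/43)*248 = (0*32 - 15419) + 248/43 = (0 - 15419) + 248/43 = -15419 + 248/43 = -662769/43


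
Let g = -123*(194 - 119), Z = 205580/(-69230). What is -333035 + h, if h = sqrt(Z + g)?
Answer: -333035 + I*sqrt(442277468059)/6923 ≈ -3.3304e+5 + 96.062*I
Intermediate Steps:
Z = -20558/6923 (Z = 205580*(-1/69230) = -20558/6923 ≈ -2.9695)
g = -9225 (g = -123*75 = -9225)
h = I*sqrt(442277468059)/6923 (h = sqrt(-20558/6923 - 9225) = sqrt(-63885233/6923) = I*sqrt(442277468059)/6923 ≈ 96.062*I)
-333035 + h = -333035 + I*sqrt(442277468059)/6923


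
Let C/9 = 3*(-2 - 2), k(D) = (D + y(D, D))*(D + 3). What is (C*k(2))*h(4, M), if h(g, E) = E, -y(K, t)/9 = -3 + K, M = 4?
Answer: -23760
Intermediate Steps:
y(K, t) = 27 - 9*K (y(K, t) = -9*(-3 + K) = 27 - 9*K)
k(D) = (3 + D)*(27 - 8*D) (k(D) = (D + (27 - 9*D))*(D + 3) = (27 - 8*D)*(3 + D) = (3 + D)*(27 - 8*D))
C = -108 (C = 9*(3*(-2 - 2)) = 9*(3*(-4)) = 9*(-12) = -108)
(C*k(2))*h(4, M) = -108*(81 - 8*2² + 3*2)*4 = -108*(81 - 8*4 + 6)*4 = -108*(81 - 32 + 6)*4 = -108*55*4 = -5940*4 = -23760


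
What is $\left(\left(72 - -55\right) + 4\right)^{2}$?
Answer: $17161$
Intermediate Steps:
$\left(\left(72 - -55\right) + 4\right)^{2} = \left(\left(72 + 55\right) + 4\right)^{2} = \left(127 + 4\right)^{2} = 131^{2} = 17161$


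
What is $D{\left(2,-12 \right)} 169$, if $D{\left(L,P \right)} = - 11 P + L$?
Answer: $22646$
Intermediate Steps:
$D{\left(L,P \right)} = L - 11 P$
$D{\left(2,-12 \right)} 169 = \left(2 - -132\right) 169 = \left(2 + 132\right) 169 = 134 \cdot 169 = 22646$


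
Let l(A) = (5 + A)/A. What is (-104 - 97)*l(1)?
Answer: -1206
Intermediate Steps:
l(A) = (5 + A)/A
(-104 - 97)*l(1) = (-104 - 97)*((5 + 1)/1) = -201*6 = -1206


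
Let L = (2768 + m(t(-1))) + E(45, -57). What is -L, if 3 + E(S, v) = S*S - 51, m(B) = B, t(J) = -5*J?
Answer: -4744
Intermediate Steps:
E(S, v) = -54 + S**2 (E(S, v) = -3 + (S*S - 51) = -3 + (S**2 - 51) = -3 + (-51 + S**2) = -54 + S**2)
L = 4744 (L = (2768 - 5*(-1)) + (-54 + 45**2) = (2768 + 5) + (-54 + 2025) = 2773 + 1971 = 4744)
-L = -1*4744 = -4744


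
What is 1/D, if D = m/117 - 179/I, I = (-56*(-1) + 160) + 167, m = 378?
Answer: 4979/13759 ≈ 0.36187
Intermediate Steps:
I = 383 (I = (56 + 160) + 167 = 216 + 167 = 383)
D = 13759/4979 (D = 378/117 - 179/383 = 378*(1/117) - 179*1/383 = 42/13 - 179/383 = 13759/4979 ≈ 2.7634)
1/D = 1/(13759/4979) = 4979/13759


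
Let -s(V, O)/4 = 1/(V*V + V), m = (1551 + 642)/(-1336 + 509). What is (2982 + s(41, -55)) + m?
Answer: 2121434327/712047 ≈ 2979.3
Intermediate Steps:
m = -2193/827 (m = 2193/(-827) = 2193*(-1/827) = -2193/827 ≈ -2.6518)
s(V, O) = -4/(V + V²) (s(V, O) = -4/(V*V + V) = -4/(V² + V) = -4/(V + V²))
(2982 + s(41, -55)) + m = (2982 - 4/(41*(1 + 41))) - 2193/827 = (2982 - 4*1/41/42) - 2193/827 = (2982 - 4*1/41*1/42) - 2193/827 = (2982 - 2/861) - 2193/827 = 2567500/861 - 2193/827 = 2121434327/712047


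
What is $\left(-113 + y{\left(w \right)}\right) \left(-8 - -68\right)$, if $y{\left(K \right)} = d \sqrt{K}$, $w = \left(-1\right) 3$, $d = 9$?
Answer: $-6780 + 540 i \sqrt{3} \approx -6780.0 + 935.31 i$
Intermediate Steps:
$w = -3$
$y{\left(K \right)} = 9 \sqrt{K}$
$\left(-113 + y{\left(w \right)}\right) \left(-8 - -68\right) = \left(-113 + 9 \sqrt{-3}\right) \left(-8 - -68\right) = \left(-113 + 9 i \sqrt{3}\right) \left(-8 + 68\right) = \left(-113 + 9 i \sqrt{3}\right) 60 = -6780 + 540 i \sqrt{3}$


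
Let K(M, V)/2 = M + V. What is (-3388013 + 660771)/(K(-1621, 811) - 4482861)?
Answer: 160426/263793 ≈ 0.60815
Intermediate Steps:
K(M, V) = 2*M + 2*V (K(M, V) = 2*(M + V) = 2*M + 2*V)
(-3388013 + 660771)/(K(-1621, 811) - 4482861) = (-3388013 + 660771)/((2*(-1621) + 2*811) - 4482861) = -2727242/((-3242 + 1622) - 4482861) = -2727242/(-1620 - 4482861) = -2727242/(-4484481) = -2727242*(-1/4484481) = 160426/263793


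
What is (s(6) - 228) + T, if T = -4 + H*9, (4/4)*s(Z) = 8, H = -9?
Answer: -305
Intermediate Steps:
s(Z) = 8
T = -85 (T = -4 - 9*9 = -4 - 81 = -85)
(s(6) - 228) + T = (8 - 228) - 85 = -220 - 85 = -305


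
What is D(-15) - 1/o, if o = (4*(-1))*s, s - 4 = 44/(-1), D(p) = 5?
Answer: 799/160 ≈ 4.9938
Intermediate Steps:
s = -40 (s = 4 + 44/(-1) = 4 + 44*(-1) = 4 - 44 = -40)
o = 160 (o = (4*(-1))*(-40) = -4*(-40) = 160)
D(-15) - 1/o = 5 - 1/160 = 799/160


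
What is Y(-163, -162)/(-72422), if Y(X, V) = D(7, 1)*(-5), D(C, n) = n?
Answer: 5/72422 ≈ 6.9040e-5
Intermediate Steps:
Y(X, V) = -5 (Y(X, V) = 1*(-5) = -5)
Y(-163, -162)/(-72422) = -5/(-72422) = -5*(-1/72422) = 5/72422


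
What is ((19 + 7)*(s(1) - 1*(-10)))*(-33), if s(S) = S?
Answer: -9438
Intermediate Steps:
((19 + 7)*(s(1) - 1*(-10)))*(-33) = ((19 + 7)*(1 - 1*(-10)))*(-33) = (26*(1 + 10))*(-33) = (26*11)*(-33) = 286*(-33) = -9438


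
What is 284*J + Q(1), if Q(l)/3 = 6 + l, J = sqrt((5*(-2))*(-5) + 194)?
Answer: 21 + 568*sqrt(61) ≈ 4457.2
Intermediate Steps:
J = 2*sqrt(61) (J = sqrt(-10*(-5) + 194) = sqrt(50 + 194) = sqrt(244) = 2*sqrt(61) ≈ 15.620)
Q(l) = 18 + 3*l (Q(l) = 3*(6 + l) = 18 + 3*l)
284*J + Q(1) = 284*(2*sqrt(61)) + (18 + 3*1) = 568*sqrt(61) + (18 + 3) = 568*sqrt(61) + 21 = 21 + 568*sqrt(61)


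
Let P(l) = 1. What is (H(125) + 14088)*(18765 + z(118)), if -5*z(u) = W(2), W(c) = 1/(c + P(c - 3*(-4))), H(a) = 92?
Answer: 798260264/3 ≈ 2.6609e+8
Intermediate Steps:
W(c) = 1/(1 + c) (W(c) = 1/(c + 1) = 1/(1 + c))
z(u) = -1/15 (z(u) = -1/(5*(1 + 2)) = -1/5/3 = -1/5*1/3 = -1/15)
(H(125) + 14088)*(18765 + z(118)) = (92 + 14088)*(18765 - 1/15) = 14180*(281474/15) = 798260264/3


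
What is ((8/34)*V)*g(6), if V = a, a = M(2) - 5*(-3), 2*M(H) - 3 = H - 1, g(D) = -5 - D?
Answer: -44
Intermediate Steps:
M(H) = 1 + H/2 (M(H) = 3/2 + (H - 1)/2 = 3/2 + (-1 + H)/2 = 3/2 + (-½ + H/2) = 1 + H/2)
a = 17 (a = (1 + (½)*2) - 5*(-3) = (1 + 1) + 15 = 2 + 15 = 17)
V = 17
((8/34)*V)*g(6) = ((8/34)*17)*(-5 - 1*6) = ((8*(1/34))*17)*(-5 - 6) = ((4/17)*17)*(-11) = 4*(-11) = -44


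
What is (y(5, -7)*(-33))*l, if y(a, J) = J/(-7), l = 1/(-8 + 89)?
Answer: -11/27 ≈ -0.40741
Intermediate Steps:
l = 1/81 ≈ 0.012346
y(a, J) = -J/7 (y(a, J) = J*(-⅐) = -J/7)
(y(5, -7)*(-33))*l = (-⅐*(-7)*(-33))*(1/81) = (1*(-33))*(1/81) = -33*1/81 = -11/27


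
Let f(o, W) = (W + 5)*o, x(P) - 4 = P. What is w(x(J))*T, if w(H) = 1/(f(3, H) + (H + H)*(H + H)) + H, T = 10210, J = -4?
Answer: 2042/3 ≈ 680.67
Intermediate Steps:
x(P) = 4 + P
f(o, W) = o*(5 + W) (f(o, W) = (5 + W)*o = o*(5 + W))
w(H) = H + 1/(15 + 3*H + 4*H²) (w(H) = 1/(3*(5 + H) + (H + H)*(H + H)) + H = 1/((15 + 3*H) + (2*H)*(2*H)) + H = 1/((15 + 3*H) + 4*H²) + H = 1/(15 + 3*H + 4*H²) + H = H + 1/(15 + 3*H + 4*H²))
w(x(J))*T = ((1 + 4*(4 - 4)³ + 3*(4 - 4)*(5 + (4 - 4)))/(15 + 3*(4 - 4) + 4*(4 - 4)²))*10210 = ((1 + 4*0³ + 3*0*(5 + 0))/(15 + 3*0 + 4*0²))*10210 = ((1 + 4*0 + 3*0*5)/(15 + 0 + 4*0))*10210 = ((1 + 0 + 0)/(15 + 0 + 0))*10210 = (1/15)*10210 = 2042/3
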